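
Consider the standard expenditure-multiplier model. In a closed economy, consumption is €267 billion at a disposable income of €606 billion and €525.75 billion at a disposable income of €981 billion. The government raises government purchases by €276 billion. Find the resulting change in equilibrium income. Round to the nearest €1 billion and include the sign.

MPC = ΔC/ΔYd = (525.75 − 267)/(981 − 606) = 258.75/375 = 0.69.
Expenditure multiplier = 1/(1 − MPC) = 1/(1 − 0.69) = 1/0.31 ≈ 3.226.
ΔY = k × ΔG = (+€276 billion) / 0.31 ≈ +€890 billion.

+€890 billion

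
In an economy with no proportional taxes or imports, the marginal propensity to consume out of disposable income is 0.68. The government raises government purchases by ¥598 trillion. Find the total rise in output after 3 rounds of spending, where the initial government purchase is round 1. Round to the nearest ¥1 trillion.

Round 1 adds ΔG = ¥598 trillion; each later round is MPC = 0.68 times the previous.
After 3 rounds: 598 + 406.64 + 276.5152 = ΔG·(1 − c^3)/(1 − c) = 598 × (1 − 0.314432)/0.32 ≈ ¥1,281 trillion.

¥1,281 trillion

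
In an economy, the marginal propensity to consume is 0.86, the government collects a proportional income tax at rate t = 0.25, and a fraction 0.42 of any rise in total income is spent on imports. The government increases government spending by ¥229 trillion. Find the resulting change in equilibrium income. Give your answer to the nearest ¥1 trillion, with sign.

+¥295 trillion

Government-spending multiplier = 1/(1 − c(1−t) + m) = 1/(1 − 0.86×0.75 + 0.42) = 1/0.775 ≈ 1.29.
ΔY = k × ΔG = (+¥229 trillion) / 0.775 ≈ +¥295 trillion.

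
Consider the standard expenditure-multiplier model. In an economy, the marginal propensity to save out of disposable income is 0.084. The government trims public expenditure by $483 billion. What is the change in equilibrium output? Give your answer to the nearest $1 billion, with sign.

MPC = 1 − MPS = 1 − 0.084 = 0.916.
Government-spending multiplier = 1/(1 − MPC) = 1/(1 − 0.916) = 1/0.084 ≈ 11.905.
ΔY = k × ΔG = (−$483 billion) / 0.084 = −$5,750 billion.

−$5,750 billion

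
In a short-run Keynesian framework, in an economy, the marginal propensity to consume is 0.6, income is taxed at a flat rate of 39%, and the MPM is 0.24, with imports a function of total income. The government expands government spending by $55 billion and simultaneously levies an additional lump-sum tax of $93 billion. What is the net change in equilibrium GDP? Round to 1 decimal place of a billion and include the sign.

−$0.9 billion

Expenditure multiplier = 1/(1 − c(1−t) + m) = 1/(1 − 0.6×0.61 + 0.24) = 1/0.874 ≈ 1.144.
ΔG contributes k·ΔG = (+$55 billion) / 0.874 ≈ +$62.9 billion.
ΔT of +$93 billion changes first-round spending by −c·ΔT = −$55.8 billion, contributing k·(−c·ΔT) = (−$55.8 billion) / 0.874 ≈ −$63.8 billion.
Net ΔY = k(ΔG − c·ΔT) = (−$0.8 billion) / 0.874 ≈ −$0.9 billion.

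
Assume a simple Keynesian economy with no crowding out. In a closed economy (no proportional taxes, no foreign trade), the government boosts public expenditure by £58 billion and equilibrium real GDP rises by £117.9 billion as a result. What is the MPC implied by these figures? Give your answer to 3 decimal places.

0.508

Implied spending multiplier k = ΔY/ΔG = 117.9/58 ≈ 2.0328.
Since k = 1/(1 − MPC), MPC = 1 − 1/k = 1 − ΔG/ΔY = 1 − 58/117.9 ≈ 0.508.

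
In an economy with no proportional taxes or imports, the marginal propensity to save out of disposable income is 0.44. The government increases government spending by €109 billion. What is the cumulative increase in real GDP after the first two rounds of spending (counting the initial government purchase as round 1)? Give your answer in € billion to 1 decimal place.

€170.0 billion

MPC = 1 − MPS = 1 − 0.44 = 0.56.
Round 1 adds ΔG = €109 billion; each later round is MPC = 0.56 times the previous.
After 2 rounds: 109 + 61.04 = ΔG·(1 − c^2)/(1 − c) = 109 × (1 − 0.3136)/0.44 ≈ €170 billion.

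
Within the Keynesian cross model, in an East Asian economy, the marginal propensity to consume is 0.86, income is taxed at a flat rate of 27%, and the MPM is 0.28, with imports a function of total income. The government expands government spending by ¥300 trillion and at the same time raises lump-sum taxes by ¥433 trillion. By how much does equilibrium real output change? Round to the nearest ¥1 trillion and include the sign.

Expenditure multiplier = 1/(1 − c(1−t) + m) = 1/(1 − 0.86×0.73 + 0.28) = 1/0.6522 ≈ 1.533.
ΔG contributes k·ΔG = (+¥300 trillion) / 0.6522 ≈ +¥460 trillion.
ΔT of +¥433 trillion changes first-round spending by −c·ΔT = −¥372.38 trillion, contributing k·(−c·ΔT) = (−¥372.38 trillion) / 0.6522 ≈ −¥571 trillion.
Net ΔY = k(ΔG − c·ΔT) = (−¥72.38 trillion) / 0.6522 ≈ −¥111 trillion.

−¥111 trillion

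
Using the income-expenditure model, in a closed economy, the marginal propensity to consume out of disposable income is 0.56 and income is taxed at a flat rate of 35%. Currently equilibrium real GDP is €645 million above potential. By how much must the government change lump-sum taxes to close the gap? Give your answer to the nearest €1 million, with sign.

Spending multiplier = 1/(1 − c(1−t)) = 1/(1 − 0.56×0.65) = 1/0.636 ≈ 1.572.
Tax multiplier = −c·k = −0.56/0.636 ≈ −0.881. Need ΔY = −€645 million, so ΔT = ΔY/(−c·k) = −(−€645 million) × 0.636 / 0.56 ≈ +€733 million.
The government should raise lump-sum taxes by €733 million.

+€733 million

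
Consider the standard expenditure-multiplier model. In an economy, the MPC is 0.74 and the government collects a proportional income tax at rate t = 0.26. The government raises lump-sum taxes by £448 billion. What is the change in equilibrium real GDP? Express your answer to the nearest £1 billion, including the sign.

−£733 billion

A lump-sum tax change of +£448 billion shifts disposable income by −£448 billion; first-round consumption changes by −c × ΔT = −0.74 × (+£448 billion) = −£331.52 billion.
Expenditure multiplier = 1/(1 − c(1−t)) = 1/(1 − 0.74×0.74) = 1/0.4524 ≈ 2.21.
The tax multiplier is −c × k ≈ −1.636, so ΔY = k × (−c·ΔT) = (−£331.52 billion) / 0.4524 ≈ −£733 billion.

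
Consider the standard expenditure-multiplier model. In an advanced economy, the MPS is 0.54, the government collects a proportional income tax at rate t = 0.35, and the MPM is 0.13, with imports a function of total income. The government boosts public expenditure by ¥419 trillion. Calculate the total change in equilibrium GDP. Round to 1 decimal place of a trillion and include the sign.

MPC = 1 − MPS = 1 − 0.54 = 0.46.
Expenditure multiplier = 1/(1 − c(1−t) + m) = 1/(1 − 0.46×0.65 + 0.13) = 1/0.831 ≈ 1.203.
ΔY = k × ΔG = (+¥419 trillion) / 0.831 ≈ +¥504.2 trillion.

+¥504.2 trillion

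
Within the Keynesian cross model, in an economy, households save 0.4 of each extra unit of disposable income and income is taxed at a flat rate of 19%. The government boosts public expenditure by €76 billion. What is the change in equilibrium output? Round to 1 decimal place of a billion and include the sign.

+€147.9 billion

MPC = 1 − MPS = 1 − 0.4 = 0.6.
Government-spending multiplier = 1/(1 − c(1−t)) = 1/(1 − 0.6×0.81) = 1/0.514 ≈ 1.946.
ΔY = k × ΔG = (+€76 billion) / 0.514 ≈ +€147.9 billion.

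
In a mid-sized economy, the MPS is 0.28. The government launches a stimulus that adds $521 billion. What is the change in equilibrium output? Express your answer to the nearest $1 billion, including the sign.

+$1,861 billion

MPC = 1 − MPS = 1 − 0.28 = 0.72.
Government-spending multiplier = 1/(1 − MPC) = 1/(1 − 0.72) = 1/0.28 ≈ 3.571.
ΔY = k × ΔG = (+$521 billion) / 0.28 ≈ +$1,861 billion.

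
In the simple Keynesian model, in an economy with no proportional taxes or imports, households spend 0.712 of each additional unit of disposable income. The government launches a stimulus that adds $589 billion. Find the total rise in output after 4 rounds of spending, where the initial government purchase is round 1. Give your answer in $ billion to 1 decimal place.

Round 1 adds ΔG = $589 billion; each later round is MPC = 0.712 times the previous.
After 4 rounds: 589 + 419.368 + 298.590016 + 212.596091392 = ΔG·(1 − c^4)/(1 − c) = 589 × (1 − 0.256992219136)/0.288 ≈ $1,519.6 billion.

$1,519.6 billion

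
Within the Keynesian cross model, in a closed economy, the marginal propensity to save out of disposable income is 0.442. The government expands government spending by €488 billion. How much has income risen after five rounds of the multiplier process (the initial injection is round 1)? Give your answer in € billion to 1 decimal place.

€1,044.3 billion

MPC = 1 − MPS = 1 − 0.442 = 0.558.
Round 1 adds ΔG = €488 billion; each later round is MPC = 0.558 times the previous.
After 5 rounds: 488 + 272.304 + 151.945632 + 84.785662656 + 47.310399762048 = ΔG·(1 − c^5)/(1 − c) = 488 × (1 − 0.054096727596768)/0.442 ≈ €1,044.3 billion.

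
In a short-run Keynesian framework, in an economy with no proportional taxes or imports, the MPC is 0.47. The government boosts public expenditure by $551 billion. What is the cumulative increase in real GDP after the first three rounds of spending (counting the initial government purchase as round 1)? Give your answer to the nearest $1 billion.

$932 billion

Round 1 adds ΔG = $551 billion; each later round is MPC = 0.47 times the previous.
After 3 rounds: 551 + 258.97 + 121.7159 = ΔG·(1 − c^3)/(1 − c) = 551 × (1 − 0.103823)/0.53 ≈ $932 billion.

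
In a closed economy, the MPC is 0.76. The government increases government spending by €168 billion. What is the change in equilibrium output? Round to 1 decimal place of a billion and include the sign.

Spending multiplier = 1/(1 − MPC) = 1/(1 − 0.76) = 1/0.24 ≈ 4.167.
ΔY = k × ΔG = (+€168 billion) / 0.24 = +€700 billion.

+€700.0 billion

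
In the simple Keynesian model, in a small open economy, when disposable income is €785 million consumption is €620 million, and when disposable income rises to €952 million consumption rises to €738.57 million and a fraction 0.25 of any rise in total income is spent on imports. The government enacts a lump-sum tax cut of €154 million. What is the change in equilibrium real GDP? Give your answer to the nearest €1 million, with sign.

MPC = ΔC/ΔYd = (738.57 − 620)/(952 − 785) = 118.57/167 = 0.71.
A lump-sum tax change of −€154 million shifts disposable income by +€154 million; first-round consumption changes by −c × ΔT = −0.71 × (−€154 million) = +€109.34 million.
Expenditure multiplier = 1/(1 − c + m) = 1/(1 − 0.71 + 0.25) = 1/0.54 ≈ 1.852.
The tax multiplier is −c × k ≈ −1.315, so ΔY = k × (−c·ΔT) = (+€109.34 million) / 0.54 ≈ +€202 million.

+€202 million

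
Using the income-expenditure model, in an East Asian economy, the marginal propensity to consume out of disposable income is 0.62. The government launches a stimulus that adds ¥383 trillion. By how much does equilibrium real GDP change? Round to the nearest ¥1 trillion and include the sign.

+¥1,008 trillion

Spending multiplier = 1/(1 − MPC) = 1/(1 − 0.62) = 1/0.38 ≈ 2.632.
ΔY = k × ΔG = (+¥383 trillion) / 0.38 ≈ +¥1,008 trillion.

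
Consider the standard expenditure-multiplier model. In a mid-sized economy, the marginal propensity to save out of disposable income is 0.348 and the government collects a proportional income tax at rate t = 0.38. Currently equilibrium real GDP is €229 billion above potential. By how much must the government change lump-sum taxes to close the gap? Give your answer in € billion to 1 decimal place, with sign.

+€209.2 billion

MPC = 1 − MPS = 1 − 0.348 = 0.652.
Spending multiplier = 1/(1 − c(1−t)) = 1/(1 − 0.652×0.62) = 1/0.59576 ≈ 1.679.
Tax multiplier = −c·k = −0.652/0.59576 ≈ −1.094. Need ΔY = −€229 billion, so ΔT = ΔY/(−c·k) = −(−€229 billion) × 0.59576 / 0.652 ≈ +€209.2 billion.
The government should raise lump-sum taxes by €209.2 billion.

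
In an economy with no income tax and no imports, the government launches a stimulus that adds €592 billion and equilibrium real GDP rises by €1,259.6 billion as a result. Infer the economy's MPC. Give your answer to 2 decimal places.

0.53

Implied spending multiplier k = ΔY/ΔG = 1,259.6/592 ≈ 2.1277.
Since k = 1/(1 − MPC), MPC = 1 − 1/k = 1 − ΔG/ΔY = 1 − 592/1,259.6 ≈ 0.53.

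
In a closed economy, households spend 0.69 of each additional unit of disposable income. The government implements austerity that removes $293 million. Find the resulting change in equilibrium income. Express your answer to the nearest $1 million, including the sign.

−$945 million

Government-spending multiplier = 1/(1 − MPC) = 1/(1 − 0.69) = 1/0.31 ≈ 3.226.
ΔY = k × ΔG = (−$293 million) / 0.31 ≈ −$945 million.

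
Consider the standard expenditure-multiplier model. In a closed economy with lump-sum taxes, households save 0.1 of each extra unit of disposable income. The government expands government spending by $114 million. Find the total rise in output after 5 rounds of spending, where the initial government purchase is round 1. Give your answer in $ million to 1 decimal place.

$466.8 million

MPC = 1 − MPS = 1 − 0.1 = 0.9.
Round 1 adds ΔG = $114 million; each later round is MPC = 0.9 times the previous.
After 5 rounds: 114 + 102.6 + 92.34 + 83.106 + 74.7954 = ΔG·(1 − c^5)/(1 − c) = 114 × (1 − 0.59049)/0.1 ≈ $466.8 million.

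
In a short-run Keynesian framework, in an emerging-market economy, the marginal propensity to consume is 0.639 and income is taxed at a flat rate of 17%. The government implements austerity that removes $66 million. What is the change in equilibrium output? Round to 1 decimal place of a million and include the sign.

−$140.5 million

Spending multiplier = 1/(1 − c(1−t)) = 1/(1 − 0.639×0.83) = 1/0.46963 ≈ 2.129.
ΔY = k × ΔG = (−$66 million) / 0.46963 ≈ −$140.5 million.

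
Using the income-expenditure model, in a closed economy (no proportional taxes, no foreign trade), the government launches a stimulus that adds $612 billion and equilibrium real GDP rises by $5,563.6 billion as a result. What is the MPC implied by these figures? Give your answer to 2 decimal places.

0.89

Implied spending multiplier k = ΔY/ΔG = 5,563.6/612 ≈ 9.0908.
Since k = 1/(1 − MPC), MPC = 1 − 1/k = 1 − ΔG/ΔY = 1 − 612/5,563.6 ≈ 0.89.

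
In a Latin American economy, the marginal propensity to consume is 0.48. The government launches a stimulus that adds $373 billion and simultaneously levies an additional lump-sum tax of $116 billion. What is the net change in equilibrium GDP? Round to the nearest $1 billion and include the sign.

Expenditure multiplier = 1/(1 − MPC) = 1/(1 − 0.48) = 1/0.52 ≈ 1.923.
ΔG contributes k·ΔG = (+$373 billion) / 0.52 ≈ +$717.3 billion.
ΔT of +$116 billion changes first-round spending by −c·ΔT = −$55.68 billion, contributing k·(−c·ΔT) = (−$55.68 billion) / 0.52 ≈ −$107.1 billion.
Net ΔY = k(ΔG − c·ΔT) = (+$317.32 billion) / 0.52 ≈ +$610 billion.

+$610 billion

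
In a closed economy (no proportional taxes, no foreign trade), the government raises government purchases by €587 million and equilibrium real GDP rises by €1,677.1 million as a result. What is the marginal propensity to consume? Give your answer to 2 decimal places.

0.65

Implied spending multiplier k = ΔY/ΔG = 1,677.1/587 ≈ 2.8571.
Since k = 1/(1 − MPC), MPC = 1 − 1/k = 1 − ΔG/ΔY = 1 − 587/1,677.1 ≈ 0.65.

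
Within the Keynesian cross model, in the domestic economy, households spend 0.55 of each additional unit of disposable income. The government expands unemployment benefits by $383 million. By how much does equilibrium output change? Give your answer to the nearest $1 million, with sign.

The transfer change shifts disposable income by +$383 million, so first-round consumption changes by c·ΔTR = 0.55 × (+$383 million) = +$210.65 million.
Expenditure multiplier = 1/(1 − MPC) = 1/(1 − 0.55) = 1/0.45 ≈ 2.222.
The transfer multiplier is c × k ≈ 1.222, so ΔY = k × (c·ΔTR) = (+$210.65 million) / 0.45 ≈ +$468 million.

+$468 million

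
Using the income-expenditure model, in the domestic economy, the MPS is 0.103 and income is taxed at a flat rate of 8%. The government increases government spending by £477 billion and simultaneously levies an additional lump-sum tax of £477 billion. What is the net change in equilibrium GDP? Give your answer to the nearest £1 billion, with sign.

+£281 billion

MPC = 1 − MPS = 1 − 0.103 = 0.897.
Expenditure multiplier = 1/(1 − c(1−t)) = 1/(1 − 0.897×0.92) = 1/0.17476 ≈ 5.722.
ΔG contributes k·ΔG = (+£477 billion) / 0.17476 ≈ +£2,729.5 billion.
ΔT of +£477 billion changes first-round spending by −c·ΔT = −£427.869 billion, contributing k·(−c·ΔT) = (−£427.869 billion) / 0.17476 ≈ −£2,448.3 billion.
Net ΔY = k(ΔG − c·ΔT) = (+£49.131 billion) / 0.17476 ≈ +£281 billion.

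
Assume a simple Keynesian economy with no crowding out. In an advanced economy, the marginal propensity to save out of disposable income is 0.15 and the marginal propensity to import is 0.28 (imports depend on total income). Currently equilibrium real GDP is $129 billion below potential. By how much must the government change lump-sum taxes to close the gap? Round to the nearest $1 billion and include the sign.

MPC = 1 − MPS = 1 − 0.15 = 0.85.
Spending multiplier = 1/(1 − c + m) = 1/(1 − 0.85 + 0.28) = 1/0.43 ≈ 2.326.
Tax multiplier = −c·k = −0.85/0.43 ≈ −1.977. Need ΔY = +$129 billion, so ΔT = ΔY/(−c·k) = −(+$129 billion) × 0.43 / 0.85 ≈ −$65 billion.
The government should cut lump-sum taxes by $65 billion.

−$65 billion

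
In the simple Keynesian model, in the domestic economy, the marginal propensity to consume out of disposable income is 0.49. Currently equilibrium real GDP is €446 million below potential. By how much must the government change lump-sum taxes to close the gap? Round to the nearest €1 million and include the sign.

Spending multiplier = 1/(1 − MPC) = 1/(1 − 0.49) = 1/0.51 ≈ 1.961.
Tax multiplier = −c·k = −0.49/0.51 ≈ −0.961. Need ΔY = +€446 million, so ΔT = ΔY/(−c·k) = −(+€446 million) × 0.51 / 0.49 ≈ −€464 million.
The government should cut lump-sum taxes by €464 million.

−€464 million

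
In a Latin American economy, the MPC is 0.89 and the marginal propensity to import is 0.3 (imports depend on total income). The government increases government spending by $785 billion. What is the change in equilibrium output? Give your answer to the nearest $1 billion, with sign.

Spending multiplier = 1/(1 − c + m) = 1/(1 − 0.89 + 0.3) = 1/0.41 ≈ 2.439.
ΔY = k × ΔG = (+$785 billion) / 0.41 ≈ +$1,915 billion.

+$1,915 billion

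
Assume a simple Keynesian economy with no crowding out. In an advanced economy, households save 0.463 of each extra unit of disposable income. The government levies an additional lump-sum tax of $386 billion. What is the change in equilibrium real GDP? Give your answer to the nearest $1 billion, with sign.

MPC = 1 − MPS = 1 − 0.463 = 0.537.
A lump-sum tax change of +$386 billion shifts disposable income by −$386 billion; first-round consumption changes by −c × ΔT = −0.537 × (+$386 billion) = −$207.282 billion.
Expenditure multiplier = 1/(1 − MPC) = 1/(1 − 0.537) = 1/0.463 ≈ 2.16.
The tax multiplier is −c × k ≈ −1.16, so ΔY = k × (−c·ΔT) = (−$207.282 billion) / 0.463 ≈ −$448 billion.

−$448 billion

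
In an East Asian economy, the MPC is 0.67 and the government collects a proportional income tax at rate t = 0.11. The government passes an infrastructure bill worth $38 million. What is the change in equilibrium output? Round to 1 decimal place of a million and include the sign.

Government-spending multiplier = 1/(1 − c(1−t)) = 1/(1 − 0.67×0.89) = 1/0.4037 ≈ 2.477.
ΔY = k × ΔG = (+$38 million) / 0.4037 ≈ +$94.1 million.

+$94.1 million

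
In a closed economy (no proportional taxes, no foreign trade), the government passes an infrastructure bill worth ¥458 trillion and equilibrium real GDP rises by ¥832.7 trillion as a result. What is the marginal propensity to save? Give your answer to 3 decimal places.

0.550

Implied spending multiplier k = ΔY/ΔG = 832.7/458 ≈ 1.8181.
Since k = 1/(1 − MPC), MPC = 1 − 1/k = 1 − ΔG/ΔY = 1 − 458/832.7 ≈ 0.450.
MPS = 1 − MPC = 0.550.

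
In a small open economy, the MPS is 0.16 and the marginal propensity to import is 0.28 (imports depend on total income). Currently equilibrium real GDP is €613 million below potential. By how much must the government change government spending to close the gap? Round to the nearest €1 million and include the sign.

MPC = 1 − MPS = 1 − 0.16 = 0.84.
Spending multiplier = 1/(1 − c + m) = 1/(1 − 0.84 + 0.28) = 1/0.44 ≈ 2.273.
Need ΔY = +€613 million, so ΔG = ΔY/k = (+€613 million) × 0.44 ≈ +€270 million.
The government should increase government spending by €270 million.

+€270 million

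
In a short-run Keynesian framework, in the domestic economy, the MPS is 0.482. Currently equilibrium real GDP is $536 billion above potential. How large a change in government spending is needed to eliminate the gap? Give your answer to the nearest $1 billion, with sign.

−$258 billion

MPC = 1 − MPS = 1 − 0.482 = 0.518.
Spending multiplier = 1/(1 − MPC) = 1/(1 − 0.518) = 1/0.482 ≈ 2.075.
Need ΔY = −$536 billion, so ΔG = ΔY/k = (−$536 billion) × 0.482 ≈ −$258 billion.
The government should cut government spending by $258 billion.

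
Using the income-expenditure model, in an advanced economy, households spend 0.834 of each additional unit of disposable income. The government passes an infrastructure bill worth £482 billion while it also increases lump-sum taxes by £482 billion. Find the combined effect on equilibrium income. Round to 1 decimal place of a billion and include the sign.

Expenditure multiplier = 1/(1 − MPC) = 1/(1 − 0.834) = 1/0.166 ≈ 6.024.
ΔG contributes k·ΔG = (+£482 billion) / 0.166 ≈ +£2,903.6 billion.
ΔT of +£482 billion changes first-round spending by −c·ΔT = −£401.988 billion, contributing k·(−c·ΔT) = (−£401.988 billion) / 0.166 ≈ −£2,421.6 billion.
With ΔG = ΔT and no other leakages, the balanced-budget multiplier is 1, so ΔY = ΔG = +£482 billion.

+£482.0 billion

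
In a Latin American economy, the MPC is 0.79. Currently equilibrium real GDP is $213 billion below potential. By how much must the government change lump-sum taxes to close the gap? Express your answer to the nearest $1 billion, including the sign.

−$57 billion

Spending multiplier = 1/(1 − MPC) = 1/(1 − 0.79) = 1/0.21 ≈ 4.762.
Tax multiplier = −c·k = −0.79/0.21 ≈ −3.762. Need ΔY = +$213 billion, so ΔT = ΔY/(−c·k) = −(+$213 billion) × 0.21 / 0.79 ≈ −$57 billion.
The government should cut lump-sum taxes by $57 billion.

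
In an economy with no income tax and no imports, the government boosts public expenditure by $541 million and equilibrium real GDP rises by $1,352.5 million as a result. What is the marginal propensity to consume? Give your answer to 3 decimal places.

Implied spending multiplier k = ΔY/ΔG = 1,352.5/541 = 2.5.
Since k = 1/(1 − MPC), MPC = 1 − 1/k = 1 − ΔG/ΔY = 1 − 541/1,352.5 = 0.600.

0.600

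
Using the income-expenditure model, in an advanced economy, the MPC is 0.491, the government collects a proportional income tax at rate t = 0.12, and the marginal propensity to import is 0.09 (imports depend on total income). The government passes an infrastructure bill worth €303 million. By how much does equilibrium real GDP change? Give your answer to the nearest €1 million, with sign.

Government-spending multiplier = 1/(1 − c(1−t) + m) = 1/(1 − 0.491×0.88 + 0.09) = 1/0.65792 ≈ 1.52.
ΔY = k × ΔG = (+€303 million) / 0.65792 ≈ +€461 million.

+€461 million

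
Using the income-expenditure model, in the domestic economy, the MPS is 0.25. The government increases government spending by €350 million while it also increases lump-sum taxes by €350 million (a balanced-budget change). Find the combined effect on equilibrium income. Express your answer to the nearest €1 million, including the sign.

MPC = 1 − MPS = 1 − 0.25 = 0.75.
Expenditure multiplier = 1/(1 − MPC) = 1/(1 − 0.75) = 1/0.25 = 4.
ΔG contributes k·ΔG = (+€350 million) / 0.25 = +€1,400 million.
ΔT of +€350 million changes first-round spending by −c·ΔT = −€262.5 million, contributing k·(−c·ΔT) = (−€262.5 million) / 0.25 = −€1,050 million.
With ΔG = ΔT and no other leakages, the balanced-budget multiplier is 1, so ΔY = ΔG = +€350 million.

+€350 million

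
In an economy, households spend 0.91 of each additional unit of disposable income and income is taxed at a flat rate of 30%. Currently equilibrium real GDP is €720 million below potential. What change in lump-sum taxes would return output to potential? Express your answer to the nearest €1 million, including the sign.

−€287 million

Spending multiplier = 1/(1 − c(1−t)) = 1/(1 − 0.91×0.7) = 1/0.363 ≈ 2.755.
Tax multiplier = −c·k = −0.91/0.363 ≈ −2.507. Need ΔY = +€720 million, so ΔT = ΔY/(−c·k) = −(+€720 million) × 0.363 / 0.91 ≈ −€287 million.
The government should cut lump-sum taxes by €287 million.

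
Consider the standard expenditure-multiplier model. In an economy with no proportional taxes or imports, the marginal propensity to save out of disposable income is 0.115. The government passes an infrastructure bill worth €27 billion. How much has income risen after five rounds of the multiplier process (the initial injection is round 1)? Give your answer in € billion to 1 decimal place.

€107.3 billion

MPC = 1 − MPS = 1 − 0.115 = 0.885.
Round 1 adds ΔG = €27 billion; each later round is MPC = 0.885 times the previous.
After 5 rounds: 27 + 23.895 + 21.147075 + 18.715161375 + 16.562917816875 = ΔG·(1 − c^5)/(1 − c) = 27 × (1 − 0.542895639553125)/0.115 ≈ €107.3 billion.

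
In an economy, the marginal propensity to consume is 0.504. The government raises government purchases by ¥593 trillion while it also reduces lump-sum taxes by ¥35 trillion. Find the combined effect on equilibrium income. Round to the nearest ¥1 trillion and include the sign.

Expenditure multiplier = 1/(1 − MPC) = 1/(1 − 0.504) = 1/0.496 ≈ 2.016.
ΔG contributes k·ΔG = (+¥593 trillion) / 0.496 ≈ +¥1,195.6 trillion.
ΔT of −¥35 trillion changes first-round spending by −c·ΔT = +¥17.64 trillion, contributing k·(−c·ΔT) = (+¥17.64 trillion) / 0.496 ≈ +¥35.6 trillion.
Net ΔY = k(ΔG − c·ΔT) = (+¥610.64 trillion) / 0.496 ≈ +¥1,231 trillion.

+¥1,231 trillion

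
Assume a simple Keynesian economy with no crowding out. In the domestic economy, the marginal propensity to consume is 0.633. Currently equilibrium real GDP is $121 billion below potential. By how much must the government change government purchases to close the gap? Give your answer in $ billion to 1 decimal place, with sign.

Spending multiplier = 1/(1 − MPC) = 1/(1 − 0.633) = 1/0.367 ≈ 2.725.
Need ΔY = +$121 billion, so ΔG = ΔY/k = (+$121 billion) × 0.367 ≈ +$44.4 billion.
The government should increase government purchases by $44.4 billion.

+$44.4 billion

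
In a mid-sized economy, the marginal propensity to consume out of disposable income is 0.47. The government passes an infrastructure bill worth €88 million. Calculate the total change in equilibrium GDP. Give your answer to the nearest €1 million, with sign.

+€166 million

Government-spending multiplier = 1/(1 − MPC) = 1/(1 − 0.47) = 1/0.53 ≈ 1.887.
ΔY = k × ΔG = (+€88 million) / 0.53 ≈ +€166 million.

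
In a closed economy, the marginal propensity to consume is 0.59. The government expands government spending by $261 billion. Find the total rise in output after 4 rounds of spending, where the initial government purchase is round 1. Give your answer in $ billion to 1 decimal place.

$559.4 billion

Round 1 adds ΔG = $261 billion; each later round is MPC = 0.59 times the previous.
After 4 rounds: 261 + 153.99 + 90.8541 + 53.603919 = ΔG·(1 − c^4)/(1 − c) = 261 × (1 − 0.12117361)/0.41 ≈ $559.4 billion.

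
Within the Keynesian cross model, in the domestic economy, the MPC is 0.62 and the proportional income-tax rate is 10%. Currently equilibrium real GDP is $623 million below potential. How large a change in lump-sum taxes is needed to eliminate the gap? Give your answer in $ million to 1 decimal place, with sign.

Spending multiplier = 1/(1 − c(1−t)) = 1/(1 − 0.62×0.9) = 1/0.442 ≈ 2.262.
Tax multiplier = −c·k = −0.62/0.442 ≈ −1.403. Need ΔY = +$623 million, so ΔT = ΔY/(−c·k) = −(+$623 million) × 0.442 / 0.62 ≈ −$444.1 million.
The government should cut lump-sum taxes by $444.1 million.

−$444.1 million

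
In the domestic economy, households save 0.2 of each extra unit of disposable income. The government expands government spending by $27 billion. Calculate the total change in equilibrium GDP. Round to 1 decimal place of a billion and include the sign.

MPC = 1 − MPS = 1 − 0.2 = 0.8.
Expenditure multiplier = 1/(1 − MPC) = 1/(1 − 0.8) = 1/0.2 = 5.
ΔY = k × ΔG = (+$27 billion) / 0.2 = +$135 billion.

+$135.0 billion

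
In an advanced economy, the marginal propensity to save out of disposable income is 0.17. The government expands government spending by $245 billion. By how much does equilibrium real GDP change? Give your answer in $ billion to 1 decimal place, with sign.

+$1,441.2 billion

MPC = 1 − MPS = 1 − 0.17 = 0.83.
Spending multiplier = 1/(1 − MPC) = 1/(1 − 0.83) = 1/0.17 ≈ 5.882.
ΔY = k × ΔG = (+$245 billion) / 0.17 ≈ +$1,441.2 billion.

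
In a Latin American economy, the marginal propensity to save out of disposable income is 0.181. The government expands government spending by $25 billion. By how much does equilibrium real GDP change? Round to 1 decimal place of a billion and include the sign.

MPC = 1 − MPS = 1 − 0.181 = 0.819.
Expenditure multiplier = 1/(1 − MPC) = 1/(1 − 0.819) = 1/0.181 ≈ 5.525.
ΔY = k × ΔG = (+$25 billion) / 0.181 ≈ +$138.1 billion.

+$138.1 billion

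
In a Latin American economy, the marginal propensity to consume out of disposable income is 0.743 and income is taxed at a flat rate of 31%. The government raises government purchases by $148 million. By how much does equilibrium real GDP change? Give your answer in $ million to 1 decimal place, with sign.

+$303.7 million

Spending multiplier = 1/(1 − c(1−t)) = 1/(1 − 0.743×0.69) = 1/0.48733 ≈ 2.052.
ΔY = k × ΔG = (+$148 million) / 0.48733 ≈ +$303.7 million.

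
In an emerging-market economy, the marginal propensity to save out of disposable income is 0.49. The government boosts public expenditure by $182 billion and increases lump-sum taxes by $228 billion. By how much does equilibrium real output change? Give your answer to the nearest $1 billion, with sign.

MPC = 1 − MPS = 1 − 0.49 = 0.51.
Expenditure multiplier = 1/(1 − MPC) = 1/(1 − 0.51) = 1/0.49 ≈ 2.041.
ΔG contributes k·ΔG = (+$182 billion) / 0.49 ≈ +$371.4 billion.
ΔT of +$228 billion changes first-round spending by −c·ΔT = −$116.28 billion, contributing k·(−c·ΔT) = (−$116.28 billion) / 0.49 ≈ −$237.3 billion.
Net ΔY = k(ΔG − c·ΔT) = (+$65.72 billion) / 0.49 ≈ +$134 billion.

+$134 billion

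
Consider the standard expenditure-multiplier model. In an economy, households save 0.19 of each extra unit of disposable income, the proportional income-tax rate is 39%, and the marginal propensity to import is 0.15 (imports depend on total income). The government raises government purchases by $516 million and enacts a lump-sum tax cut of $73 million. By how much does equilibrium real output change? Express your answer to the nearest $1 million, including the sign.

+$877 million

MPC = 1 − MPS = 1 − 0.19 = 0.81.
Expenditure multiplier = 1/(1 − c(1−t) + m) = 1/(1 − 0.81×0.61 + 0.15) = 1/0.6559 ≈ 1.525.
ΔG contributes k·ΔG = (+$516 million) / 0.6559 ≈ +$786.7 million.
ΔT of −$73 million changes first-round spending by −c·ΔT = +$59.13 million, contributing k·(−c·ΔT) = (+$59.13 million) / 0.6559 ≈ +$90.2 million.
Net ΔY = k(ΔG − c·ΔT) = (+$575.13 million) / 0.6559 ≈ +$877 million.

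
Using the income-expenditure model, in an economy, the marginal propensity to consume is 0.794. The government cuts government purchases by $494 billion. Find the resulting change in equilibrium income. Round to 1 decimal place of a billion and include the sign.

Government-spending multiplier = 1/(1 − MPC) = 1/(1 − 0.794) = 1/0.206 ≈ 4.854.
ΔY = k × ΔG = (−$494 billion) / 0.206 ≈ −$2,398.1 billion.

−$2,398.1 billion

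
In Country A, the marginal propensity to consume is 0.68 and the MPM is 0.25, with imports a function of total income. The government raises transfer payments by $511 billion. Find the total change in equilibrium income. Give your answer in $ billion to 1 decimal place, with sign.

+$609.6 billion

The transfer change shifts disposable income by +$511 billion, so first-round consumption changes by c·ΔTR = 0.68 × (+$511 billion) = +$347.48 billion.
Expenditure multiplier = 1/(1 − c + m) = 1/(1 − 0.68 + 0.25) = 1/0.57 ≈ 1.754.
The transfer multiplier is c × k ≈ 1.193, so ΔY = k × (c·ΔTR) = (+$347.48 billion) / 0.57 ≈ +$609.6 billion.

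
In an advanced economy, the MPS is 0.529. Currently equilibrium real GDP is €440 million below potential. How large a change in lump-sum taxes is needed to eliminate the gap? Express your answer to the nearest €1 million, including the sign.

−€494 million

MPC = 1 − MPS = 1 − 0.529 = 0.471.
Spending multiplier = 1/(1 − MPC) = 1/(1 − 0.471) = 1/0.529 ≈ 1.89.
Tax multiplier = −c·k = −0.471/0.529 ≈ −0.89. Need ΔY = +€440 million, so ΔT = ΔY/(−c·k) = −(+€440 million) × 0.529 / 0.471 ≈ −€494 million.
The government should cut lump-sum taxes by €494 million.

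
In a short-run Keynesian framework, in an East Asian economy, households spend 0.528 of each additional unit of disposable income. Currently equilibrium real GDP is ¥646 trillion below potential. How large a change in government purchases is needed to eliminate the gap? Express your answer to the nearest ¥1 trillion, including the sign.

+¥305 trillion

Spending multiplier = 1/(1 − MPC) = 1/(1 − 0.528) = 1/0.472 ≈ 2.119.
Need ΔY = +¥646 trillion, so ΔG = ΔY/k = (+¥646 trillion) × 0.472 ≈ +¥305 trillion.
The government should increase government purchases by ¥305 trillion.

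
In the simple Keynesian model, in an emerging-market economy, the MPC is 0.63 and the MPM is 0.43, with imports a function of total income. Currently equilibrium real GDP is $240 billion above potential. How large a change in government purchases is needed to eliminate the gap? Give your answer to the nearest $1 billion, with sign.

Spending multiplier = 1/(1 − c + m) = 1/(1 − 0.63 + 0.43) = 1/0.8 = 1.25.
Need ΔY = −$240 billion, so ΔG = ΔY/k = (−$240 billion) × 0.8 = −$192 billion.
The government should cut government purchases by $192 billion.

−$192 billion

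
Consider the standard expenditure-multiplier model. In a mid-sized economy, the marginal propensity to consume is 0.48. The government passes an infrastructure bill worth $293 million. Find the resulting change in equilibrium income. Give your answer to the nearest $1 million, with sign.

+$563 million

Government-spending multiplier = 1/(1 − MPC) = 1/(1 − 0.48) = 1/0.52 ≈ 1.923.
ΔY = k × ΔG = (+$293 million) / 0.52 ≈ +$563 million.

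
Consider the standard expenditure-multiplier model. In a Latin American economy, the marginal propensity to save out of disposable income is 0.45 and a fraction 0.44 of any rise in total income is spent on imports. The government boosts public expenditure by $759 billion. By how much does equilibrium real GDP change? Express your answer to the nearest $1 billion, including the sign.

MPC = 1 − MPS = 1 − 0.45 = 0.55.
Government-spending multiplier = 1/(1 − c + m) = 1/(1 − 0.55 + 0.44) = 1/0.89 ≈ 1.124.
ΔY = k × ΔG = (+$759 billion) / 0.89 ≈ +$853 billion.

+$853 billion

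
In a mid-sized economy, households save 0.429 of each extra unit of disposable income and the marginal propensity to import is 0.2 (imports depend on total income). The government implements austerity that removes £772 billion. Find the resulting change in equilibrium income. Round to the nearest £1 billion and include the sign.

MPC = 1 − MPS = 1 − 0.429 = 0.571.
Spending multiplier = 1/(1 − c + m) = 1/(1 − 0.571 + 0.2) = 1/0.629 ≈ 1.59.
ΔY = k × ΔG = (−£772 billion) / 0.629 ≈ −£1,227 billion.

−£1,227 billion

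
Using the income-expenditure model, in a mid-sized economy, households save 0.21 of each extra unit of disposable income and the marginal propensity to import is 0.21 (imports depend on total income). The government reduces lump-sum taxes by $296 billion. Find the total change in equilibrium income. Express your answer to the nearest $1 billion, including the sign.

+$557 billion

MPC = 1 − MPS = 1 − 0.21 = 0.79.
A lump-sum tax change of −$296 billion shifts disposable income by +$296 billion; first-round consumption changes by −c × ΔT = −0.79 × (−$296 billion) = +$233.84 billion.
Expenditure multiplier = 1/(1 − c + m) = 1/(1 − 0.79 + 0.21) = 1/0.42 ≈ 2.381.
The tax multiplier is −c × k ≈ −1.881, so ΔY = k × (−c·ΔT) = (+$233.84 billion) / 0.42 ≈ +$557 billion.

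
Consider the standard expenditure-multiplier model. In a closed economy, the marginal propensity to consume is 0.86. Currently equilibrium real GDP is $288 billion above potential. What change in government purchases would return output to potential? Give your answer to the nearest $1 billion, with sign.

−$40 billion

Spending multiplier = 1/(1 − MPC) = 1/(1 − 0.86) = 1/0.14 ≈ 7.143.
Need ΔY = −$288 billion, so ΔG = ΔY/k = (−$288 billion) × 0.14 ≈ −$40 billion.
The government should cut government purchases by $40 billion.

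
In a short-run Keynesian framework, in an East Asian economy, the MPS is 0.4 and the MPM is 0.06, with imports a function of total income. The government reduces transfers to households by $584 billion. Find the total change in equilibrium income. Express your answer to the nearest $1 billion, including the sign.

−$762 billion

MPC = 1 − MPS = 1 − 0.4 = 0.6.
The transfer change shifts disposable income by −$584 billion, so first-round consumption changes by c·ΔTR = 0.6 × (−$584 billion) = −$350.4 billion.
Expenditure multiplier = 1/(1 − c + m) = 1/(1 − 0.6 + 0.06) = 1/0.46 ≈ 2.174.
The transfer multiplier is c × k ≈ 1.304, so ΔY = k × (c·ΔTR) = (−$350.4 billion) / 0.46 ≈ −$762 billion.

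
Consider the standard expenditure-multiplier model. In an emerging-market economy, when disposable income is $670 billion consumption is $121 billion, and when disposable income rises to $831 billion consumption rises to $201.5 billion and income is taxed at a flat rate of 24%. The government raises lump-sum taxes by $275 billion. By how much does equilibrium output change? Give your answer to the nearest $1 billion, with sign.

MPC = ΔC/ΔYd = (201.5 − 121)/(831 − 670) = 80.5/161 = 0.5.
A lump-sum tax change of +$275 billion shifts disposable income by −$275 billion; first-round consumption changes by −c × ΔT = −0.5 × (+$275 billion) = −$137.5 billion.
Expenditure multiplier = 1/(1 − c(1−t)) = 1/(1 − 0.5×0.76) = 1/0.62 ≈ 1.613.
The tax multiplier is −c × k ≈ −0.806, so ΔY = k × (−c·ΔT) = (−$137.5 billion) / 0.62 ≈ −$222 billion.

−$222 billion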